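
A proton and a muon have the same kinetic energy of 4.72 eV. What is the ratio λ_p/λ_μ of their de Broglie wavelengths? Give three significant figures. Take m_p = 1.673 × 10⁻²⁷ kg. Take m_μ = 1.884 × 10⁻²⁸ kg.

λ_p/λ_μ = 0.336

At fixed KE, p = √(2mKE) so λ = h/p ∝ 1/√m.
λ_p/λ_μ = √(m_μ/m_p) = √(1.884 × 10⁻²⁸/1.673 × 10⁻²⁷) = √(0.1126) = 0.336.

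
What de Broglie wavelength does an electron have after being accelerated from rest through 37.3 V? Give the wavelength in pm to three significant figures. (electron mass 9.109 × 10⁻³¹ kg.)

λ = 201 pm

KE = eV = 1.602 × 10⁻¹⁹ × 37.30 = 5.975 × 10⁻¹⁸ J.
p = √(2mKE) = √(2 × 9.109 × 10⁻³¹ × 5.975 × 10⁻¹⁸) = 3.299 × 10⁻²⁴ kg·m/s.
λ = h/p = 6.626 × 10⁻³⁴ / 3.299 × 10⁻²⁴ = 2.01 × 10⁻¹⁰ m = 201 pm.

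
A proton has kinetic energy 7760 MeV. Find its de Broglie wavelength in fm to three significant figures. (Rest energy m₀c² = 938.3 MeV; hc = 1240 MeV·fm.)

λ = 0.143 fm

Total energy E = KE + m₀c² = 7760 + 938.3 = 8698.3 MeV.
(pc)² = E² − (m₀c²)² = (8698.3)² − (938.3)² = 7.478 × 10⁷ MeV², so pc = 8648 MeV.
λ = hc/(pc) = 1240 MeV·fm / 8648 MeV = 0.143 fm.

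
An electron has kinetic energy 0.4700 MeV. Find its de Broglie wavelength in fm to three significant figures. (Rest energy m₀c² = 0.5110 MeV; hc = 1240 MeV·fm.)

λ = 1480 fm

Total energy E = KE + m₀c² = 0.4700 + 0.5110 = 0.9810 MeV.
(pc)² = E² − (m₀c²)² = (0.9810)² − (0.5110)² = 0.7012 MeV², so pc = 0.8374 MeV.
λ = hc/(pc) = 1240 MeV·fm / 0.8374 MeV = 1480 fm.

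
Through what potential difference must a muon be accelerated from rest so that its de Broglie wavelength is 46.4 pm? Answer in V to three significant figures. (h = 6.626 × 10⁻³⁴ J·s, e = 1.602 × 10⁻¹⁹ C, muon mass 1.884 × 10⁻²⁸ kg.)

p = h/λ = 6.626 × 10⁻³⁴ / 4.640 × 10⁻¹¹ = 1.428 × 10⁻²³ kg·m/s.
KE = p²/(2m) = 5.412 × 10⁻¹⁹ J.
V = KE/e = 5.412 × 10⁻¹⁹ / (1.602 × 10⁻¹⁹) = 3.38 V.

V = 3.38 V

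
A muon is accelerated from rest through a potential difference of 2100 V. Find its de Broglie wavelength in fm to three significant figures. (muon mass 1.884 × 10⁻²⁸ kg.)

KE = eV = 1.602 × 10⁻¹⁹ × 2100 = 3.364 × 10⁻¹⁶ J.
p = √(2mKE) = √(2 × 1.884 × 10⁻²⁸ × 3.364 × 10⁻¹⁶) = 3.560 × 10⁻²² kg·m/s.
λ = h/p = 6.626 × 10⁻³⁴ / 3.560 × 10⁻²² = 1.86 × 10⁻¹² m = 1860 fm.

λ = 1860 fm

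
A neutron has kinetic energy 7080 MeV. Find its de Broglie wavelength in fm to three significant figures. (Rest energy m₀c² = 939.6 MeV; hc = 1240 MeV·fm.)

Total energy E = KE + m₀c² = 7080 + 939.6 = 8019.6 MeV.
(pc)² = E² − (m₀c²)² = (8019.6)² − (939.6)² = 6.343 × 10⁷ MeV², so pc = 7964 MeV.
λ = hc/(pc) = 1240 MeV·fm / 7964 MeV = 0.156 fm.

λ = 0.156 fm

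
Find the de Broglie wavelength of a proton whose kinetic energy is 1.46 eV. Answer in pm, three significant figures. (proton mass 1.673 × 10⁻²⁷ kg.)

λ = 23.7 pm

KE = 1.46 eV = 2.339 × 10⁻¹⁹ J.
p = √(2mKE) = √(2 × 1.673 × 10⁻²⁷ × 2.339 × 10⁻¹⁹) = 2.798 × 10⁻²³ kg·m/s.
λ = h/p = 6.626 × 10⁻³⁴ / 2.798 × 10⁻²³ = 2.37 × 10⁻¹¹ m = 23.7 pm.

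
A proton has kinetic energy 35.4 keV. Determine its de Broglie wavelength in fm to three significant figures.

λ = 152 fm

KE = 35.4 keV = 5.671 × 10⁻¹⁵ J.
p = √(2mKE) = √(2 × 1.673 × 10⁻²⁷ × 5.671 × 10⁻¹⁵) = 4.356 × 10⁻²¹ kg·m/s.
λ = h/p = 6.626 × 10⁻³⁴ / 4.356 × 10⁻²¹ = 1.52 × 10⁻¹³ m = 152 fm.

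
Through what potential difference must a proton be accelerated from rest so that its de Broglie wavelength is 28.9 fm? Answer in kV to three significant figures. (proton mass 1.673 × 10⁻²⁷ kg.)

V = 981 kV

p = h/λ = 6.626 × 10⁻³⁴ / 2.890 × 10⁻¹⁴ = 2.293 × 10⁻²⁰ kg·m/s.
KE = p²/(2m) = 1.571 × 10⁻¹³ J.
V = KE/e = 1.571 × 10⁻¹³ / (1.602 × 10⁻¹⁹) = 981 kV.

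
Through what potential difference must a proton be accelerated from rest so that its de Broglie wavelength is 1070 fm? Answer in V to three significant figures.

p = h/λ = 6.626 × 10⁻³⁴ / 1.070 × 10⁻¹² = 6.193 × 10⁻²² kg·m/s.
KE = p²/(2m) = 1.146 × 10⁻¹⁶ J.
V = KE/e = 1.146 × 10⁻¹⁶ / (1.602 × 10⁻¹⁹) = 715 V.

V = 715 V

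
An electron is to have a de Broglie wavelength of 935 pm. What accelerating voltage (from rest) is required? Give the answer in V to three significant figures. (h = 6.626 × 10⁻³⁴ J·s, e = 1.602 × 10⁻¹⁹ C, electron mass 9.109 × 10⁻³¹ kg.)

p = h/λ = 6.626 × 10⁻³⁴ / 9.350 × 10⁻¹⁰ = 7.087 × 10⁻²⁵ kg·m/s.
KE = p²/(2m) = 2.757 × 10⁻¹⁹ J.
V = KE/e = 2.757 × 10⁻¹⁹ / (1.602 × 10⁻¹⁹) = 1.72 V.

V = 1.72 V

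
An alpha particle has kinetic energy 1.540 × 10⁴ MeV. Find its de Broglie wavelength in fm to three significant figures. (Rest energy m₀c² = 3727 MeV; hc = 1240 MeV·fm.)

λ = 0.0661 fm

Total energy E = KE + m₀c² = 1.540 × 10⁴ + 3727 = 19127 MeV.
(pc)² = E² − (m₀c²)² = (19127)² − (3727)² = 3.520 × 10⁸ MeV², so pc = 1.876 × 10⁴ MeV.
λ = hc/(pc) = 1240 MeV·fm / 1.876 × 10⁴ MeV = 0.0661 fm.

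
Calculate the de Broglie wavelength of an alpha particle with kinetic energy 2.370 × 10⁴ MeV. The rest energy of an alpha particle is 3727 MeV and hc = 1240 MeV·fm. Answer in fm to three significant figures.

Total energy E = KE + m₀c² = 2.370 × 10⁴ + 3727 = 27427 MeV.
(pc)² = E² − (m₀c²)² = (27427)² − (3727)² = 7.383 × 10⁸ MeV², so pc = 2.717 × 10⁴ MeV.
λ = hc/(pc) = 1240 MeV·fm / 2.717 × 10⁴ MeV = 0.0456 fm.

λ = 0.0456 fm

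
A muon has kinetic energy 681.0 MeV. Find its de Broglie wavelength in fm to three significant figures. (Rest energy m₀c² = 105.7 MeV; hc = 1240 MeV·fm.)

Total energy E = KE + m₀c² = 681.0 + 105.7 = 786.7 MeV.
(pc)² = E² − (m₀c²)² = (786.7)² − (105.7)² = 6.077 × 10⁵ MeV², so pc = 779.6 MeV.
λ = hc/(pc) = 1240 MeV·fm / 779.6 MeV = 1.59 fm.

λ = 1.59 fm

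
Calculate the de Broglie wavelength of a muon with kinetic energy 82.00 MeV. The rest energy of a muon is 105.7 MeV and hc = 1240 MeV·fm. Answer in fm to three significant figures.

λ = 7.99 fm

Total energy E = KE + m₀c² = 82.00 + 105.7 = 187.70 MeV.
(pc)² = E² − (m₀c²)² = (187.70)² − (105.7)² = 2.406 × 10⁴ MeV², so pc = 155.1 MeV.
λ = hc/(pc) = 1240 MeV·fm / 155.1 MeV = 7.99 fm.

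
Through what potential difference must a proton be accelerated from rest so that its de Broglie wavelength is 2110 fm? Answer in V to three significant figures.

V = 184 V

p = h/λ = 6.626 × 10⁻³⁴ / 2.110 × 10⁻¹² = 3.140 × 10⁻²² kg·m/s.
KE = p²/(2m) = 2.947 × 10⁻¹⁷ J.
V = KE/e = 2.947 × 10⁻¹⁷ / (1.602 × 10⁻¹⁹) = 184 V.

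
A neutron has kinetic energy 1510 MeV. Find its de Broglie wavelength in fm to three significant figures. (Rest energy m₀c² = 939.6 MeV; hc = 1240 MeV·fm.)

Total energy E = KE + m₀c² = 1510 + 939.6 = 2449.6 MeV.
(pc)² = E² − (m₀c²)² = (2449.6)² − (939.6)² = 5.118 × 10⁶ MeV², so pc = 2262 MeV.
λ = hc/(pc) = 1240 MeV·fm / 2262 MeV = 0.548 fm.

λ = 0.548 fm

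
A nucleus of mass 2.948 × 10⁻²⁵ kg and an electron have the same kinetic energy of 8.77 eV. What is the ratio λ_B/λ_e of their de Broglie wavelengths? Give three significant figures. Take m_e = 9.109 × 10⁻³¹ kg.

At fixed KE, p = √(2mKE) so λ = h/p ∝ 1/√m.
λ_B/λ_e = √(m_e/m_B) = √(9.109 × 10⁻³¹/2.948 × 10⁻²⁵) = √(3.090 × 10⁻⁶) = 1.76 × 10⁻³.

λ_B/λ_e = 1.76 × 10⁻³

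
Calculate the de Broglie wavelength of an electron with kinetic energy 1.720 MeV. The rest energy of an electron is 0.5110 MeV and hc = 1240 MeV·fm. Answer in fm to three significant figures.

λ = 571 fm

Total energy E = KE + m₀c² = 1.720 + 0.5110 = 2.2310 MeV.
(pc)² = E² − (m₀c²)² = (2.2310)² − (0.5110)² = 4.716 MeV², so pc = 2.172 MeV.
λ = hc/(pc) = 1240 MeV·fm / 2.172 MeV = 571 fm.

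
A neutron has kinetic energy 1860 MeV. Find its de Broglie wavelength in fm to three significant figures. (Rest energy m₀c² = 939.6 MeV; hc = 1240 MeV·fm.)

λ = 0.470 fm

Total energy E = KE + m₀c² = 1860 + 939.6 = 2799.6 MeV.
(pc)² = E² − (m₀c²)² = (2799.6)² − (939.6)² = 6.955 × 10⁶ MeV², so pc = 2637 MeV.
λ = hc/(pc) = 1240 MeV·fm / 2637 MeV = 0.470 fm.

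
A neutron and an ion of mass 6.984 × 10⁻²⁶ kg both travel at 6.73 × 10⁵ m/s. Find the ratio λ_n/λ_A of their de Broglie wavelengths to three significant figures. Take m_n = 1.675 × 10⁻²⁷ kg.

λ_n/λ_A = 41.7

At fixed v, p = mv so λ = h/(mv) ∝ 1/m.
λ_n/λ_A = m_A/m_n = 6.984 × 10⁻²⁶/1.675 × 10⁻²⁷ = 41.7.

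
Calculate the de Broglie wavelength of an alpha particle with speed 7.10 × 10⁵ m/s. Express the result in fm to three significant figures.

λ = 140 fm

p = mv = 6.645 × 10⁻²⁷ × 7.10 × 10⁵ = 4.718 × 10⁻²¹ kg·m/s.
λ = h/p = 6.626 × 10⁻³⁴ / 4.718 × 10⁻²¹ = 1.40 × 10⁻¹³ m = 140 fm.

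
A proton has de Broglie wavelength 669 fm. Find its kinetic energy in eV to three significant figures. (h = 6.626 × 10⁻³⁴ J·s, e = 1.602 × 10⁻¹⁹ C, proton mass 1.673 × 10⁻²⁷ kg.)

p = h/λ = 6.626 × 10⁻³⁴ / 6.690 × 10⁻¹³ = 9.904 × 10⁻²² kg·m/s.
KE = p²/(2m) = (9.904 × 10⁻²²)² / (2 × 1.673 × 10⁻²⁷) = 2.932 × 10⁻¹⁶ J = 1830 eV.

KE = 1830 eV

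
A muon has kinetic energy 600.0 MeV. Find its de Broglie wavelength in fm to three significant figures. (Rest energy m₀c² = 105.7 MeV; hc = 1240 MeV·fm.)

Total energy E = KE + m₀c² = 600.0 + 105.7 = 705.7 MeV.
(pc)² = E² − (m₀c²)² = (705.7)² − (105.7)² = 4.868 × 10⁵ MeV², so pc = 697.7 MeV.
λ = hc/(pc) = 1240 MeV·fm / 697.7 MeV = 1.78 fm.

λ = 1.78 fm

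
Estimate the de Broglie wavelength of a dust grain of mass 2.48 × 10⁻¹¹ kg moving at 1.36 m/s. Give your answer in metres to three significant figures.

λ = 1.96 × 10⁻²³ m

p = mv = 2.48 × 10⁻¹¹ × 1.36 = 3.373 × 10⁻¹¹ kg·m/s.
λ = h/p = 6.626 × 10⁻³⁴ / 3.373 × 10⁻¹¹ = 1.96 × 10⁻²³ m.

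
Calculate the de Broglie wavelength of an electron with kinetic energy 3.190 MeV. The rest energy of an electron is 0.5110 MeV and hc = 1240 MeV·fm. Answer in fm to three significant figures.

Total energy E = KE + m₀c² = 3.190 + 0.5110 = 3.7010 MeV.
(pc)² = E² − (m₀c²)² = (3.7010)² − (0.5110)² = 13.44 MeV², so pc = 3.666 MeV.
λ = hc/(pc) = 1240 MeV·fm / 3.666 MeV = 338 fm.

λ = 338 fm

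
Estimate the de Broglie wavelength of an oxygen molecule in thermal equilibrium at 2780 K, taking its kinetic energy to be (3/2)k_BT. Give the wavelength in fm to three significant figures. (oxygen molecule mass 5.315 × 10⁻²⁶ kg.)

KE = (3/2)k_BT = 1.5 × 1.381 × 10⁻²³ × 2780 = 5.759 × 10⁻²⁰ J.
p = √(2mKE) = √(2 × 5.315 × 10⁻²⁶ × 5.759 × 10⁻²⁰) = 7.824 × 10⁻²³ kg·m/s.
λ = h/p = 8.47 × 10⁻¹² m = 8470 fm.

λ = 8470 fm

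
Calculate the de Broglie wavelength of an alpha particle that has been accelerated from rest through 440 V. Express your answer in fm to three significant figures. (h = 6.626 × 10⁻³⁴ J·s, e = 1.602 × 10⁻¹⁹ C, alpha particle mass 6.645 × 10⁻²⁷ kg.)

KE = 2eV = 2 × 1.602 × 10⁻¹⁹ × 440.0 = 1.410 × 10⁻¹⁶ J.
p = √(2mKE) = √(2 × 6.645 × 10⁻²⁷ × 1.410 × 10⁻¹⁶) = 1.369 × 10⁻²¹ kg·m/s.
λ = h/p = 6.626 × 10⁻³⁴ / 1.369 × 10⁻²¹ = 4.84 × 10⁻¹³ m = 484 fm.

λ = 484 fm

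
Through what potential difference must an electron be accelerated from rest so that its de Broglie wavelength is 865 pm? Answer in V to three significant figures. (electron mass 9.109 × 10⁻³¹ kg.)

V = 2.01 V

p = h/λ = 6.626 × 10⁻³⁴ / 8.650 × 10⁻¹⁰ = 7.660 × 10⁻²⁵ kg·m/s.
KE = p²/(2m) = 3.221 × 10⁻¹⁹ J.
V = KE/e = 3.221 × 10⁻¹⁹ / (1.602 × 10⁻¹⁹) = 2.01 V.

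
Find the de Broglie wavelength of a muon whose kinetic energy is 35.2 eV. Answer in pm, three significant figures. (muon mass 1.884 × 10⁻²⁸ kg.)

KE = 35.2 eV = 5.639 × 10⁻¹⁸ J.
p = √(2mKE) = √(2 × 1.884 × 10⁻²⁸ × 5.639 × 10⁻¹⁸) = 4.610 × 10⁻²³ kg·m/s.
λ = h/p = 6.626 × 10⁻³⁴ / 4.610 × 10⁻²³ = 1.44 × 10⁻¹¹ m = 14.4 pm.

λ = 14.4 pm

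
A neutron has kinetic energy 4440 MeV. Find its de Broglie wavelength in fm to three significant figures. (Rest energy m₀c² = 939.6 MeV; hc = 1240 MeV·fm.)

Total energy E = KE + m₀c² = 4440 + 939.6 = 5379.6 MeV.
(pc)² = E² − (m₀c²)² = (5379.6)² − (939.6)² = 2.806 × 10⁷ MeV², so pc = 5297 MeV.
λ = hc/(pc) = 1240 MeV·fm / 5297 MeV = 0.234 fm.

λ = 0.234 fm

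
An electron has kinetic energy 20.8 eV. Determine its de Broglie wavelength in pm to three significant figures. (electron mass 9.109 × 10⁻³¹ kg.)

λ = 269 pm

KE = 20.8 eV = 3.332 × 10⁻¹⁸ J.
p = √(2mKE) = √(2 × 9.109 × 10⁻³¹ × 3.332 × 10⁻¹⁸) = 2.464 × 10⁻²⁴ kg·m/s.
λ = h/p = 6.626 × 10⁻³⁴ / 2.464 × 10⁻²⁴ = 2.69 × 10⁻¹⁰ m = 269 pm.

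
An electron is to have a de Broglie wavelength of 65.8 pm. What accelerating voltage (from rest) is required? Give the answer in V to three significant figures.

V = 347 V

p = h/λ = 6.626 × 10⁻³⁴ / 6.580 × 10⁻¹¹ = 1.007 × 10⁻²³ kg·m/s.
KE = p²/(2m) = 5.566 × 10⁻¹⁷ J.
V = KE/e = 5.566 × 10⁻¹⁷ / (1.602 × 10⁻¹⁹) = 347 V.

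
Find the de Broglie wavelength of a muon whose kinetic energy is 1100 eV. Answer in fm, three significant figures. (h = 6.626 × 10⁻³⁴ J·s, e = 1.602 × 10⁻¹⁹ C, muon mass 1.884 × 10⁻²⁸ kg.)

λ = 2570 fm

KE = 1100 eV = 1.762 × 10⁻¹⁶ J.
p = √(2mKE) = √(2 × 1.884 × 10⁻²⁸ × 1.762 × 10⁻¹⁶) = 2.577 × 10⁻²² kg·m/s.
λ = h/p = 6.626 × 10⁻³⁴ / 2.577 × 10⁻²² = 2.57 × 10⁻¹² m = 2570 fm.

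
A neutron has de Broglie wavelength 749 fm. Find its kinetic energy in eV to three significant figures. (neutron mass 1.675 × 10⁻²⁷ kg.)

p = h/λ = 6.626 × 10⁻³⁴ / 7.490 × 10⁻¹³ = 8.846 × 10⁻²² kg·m/s.
KE = p²/(2m) = (8.846 × 10⁻²²)² / (2 × 1.675 × 10⁻²⁷) = 2.336 × 10⁻¹⁶ J = 1460 eV.

KE = 1460 eV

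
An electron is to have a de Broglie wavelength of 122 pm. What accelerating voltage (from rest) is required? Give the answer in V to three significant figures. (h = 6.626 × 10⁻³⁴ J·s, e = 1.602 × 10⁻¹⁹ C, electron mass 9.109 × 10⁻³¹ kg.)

p = h/λ = 6.626 × 10⁻³⁴ / 1.220 × 10⁻¹⁰ = 5.431 × 10⁻²⁴ kg·m/s.
KE = p²/(2m) = 1.619 × 10⁻¹⁷ J.
V = KE/e = 1.619 × 10⁻¹⁷ / (1.602 × 10⁻¹⁹) = 101 V.

V = 101 V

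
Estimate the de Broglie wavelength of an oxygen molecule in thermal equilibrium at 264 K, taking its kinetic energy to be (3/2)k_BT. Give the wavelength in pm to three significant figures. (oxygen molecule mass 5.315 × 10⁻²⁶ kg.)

λ = 27.5 pm

KE = (3/2)k_BT = 1.5 × 1.381 × 10⁻²³ × 264 = 5.469 × 10⁻²¹ J.
p = √(2mKE) = √(2 × 5.315 × 10⁻²⁶ × 5.469 × 10⁻²¹) = 2.411 × 10⁻²³ kg·m/s.
λ = h/p = 2.75 × 10⁻¹¹ m = 27.5 pm.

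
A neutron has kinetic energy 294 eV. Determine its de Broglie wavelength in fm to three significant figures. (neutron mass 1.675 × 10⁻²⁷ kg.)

KE = 294 eV = 4.710 × 10⁻¹⁷ J.
p = √(2mKE) = √(2 × 1.675 × 10⁻²⁷ × 4.710 × 10⁻¹⁷) = 3.972 × 10⁻²² kg·m/s.
λ = h/p = 6.626 × 10⁻³⁴ / 3.972 × 10⁻²² = 1.67 × 10⁻¹² m = 1670 fm.

λ = 1670 fm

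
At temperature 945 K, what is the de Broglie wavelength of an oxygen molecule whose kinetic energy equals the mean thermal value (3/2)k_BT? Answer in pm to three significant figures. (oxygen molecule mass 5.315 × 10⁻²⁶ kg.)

KE = (3/2)k_BT = 1.5 × 1.381 × 10⁻²³ × 945 = 1.958 × 10⁻²⁰ J.
p = √(2mKE) = √(2 × 5.315 × 10⁻²⁶ × 1.958 × 10⁻²⁰) = 4.562 × 10⁻²³ kg·m/s.
λ = h/p = 1.45 × 10⁻¹¹ m = 14.5 pm.

λ = 14.5 pm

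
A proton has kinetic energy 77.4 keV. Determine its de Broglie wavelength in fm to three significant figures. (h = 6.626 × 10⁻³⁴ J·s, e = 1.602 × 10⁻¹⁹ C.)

KE = 77.4 keV = 1.240 × 10⁻¹⁴ J.
p = √(2mKE) = √(2 × 1.673 × 10⁻²⁷ × 1.240 × 10⁻¹⁴) = 6.441 × 10⁻²¹ kg·m/s.
λ = h/p = 6.626 × 10⁻³⁴ / 6.441 × 10⁻²¹ = 1.03 × 10⁻¹³ m = 103 fm.

λ = 103 fm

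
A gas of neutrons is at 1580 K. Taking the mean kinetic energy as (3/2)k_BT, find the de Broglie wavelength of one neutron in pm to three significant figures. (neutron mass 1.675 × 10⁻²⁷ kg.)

KE = (3/2)k_BT = 1.5 × 1.381 × 10⁻²³ × 1580 = 3.273 × 10⁻²⁰ J.
p = √(2mKE) = √(2 × 1.675 × 10⁻²⁷ × 3.273 × 10⁻²⁰) = 1.047 × 10⁻²³ kg·m/s.
λ = h/p = 6.33 × 10⁻¹¹ m = 63.3 pm.

λ = 63.3 pm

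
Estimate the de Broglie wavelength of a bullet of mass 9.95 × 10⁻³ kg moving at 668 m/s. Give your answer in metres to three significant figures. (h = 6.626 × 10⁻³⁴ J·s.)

λ = 9.97 × 10⁻³⁵ m

p = mv = 9.95 × 10⁻³ × 668 = 6.647 kg·m/s.
λ = h/p = 6.626 × 10⁻³⁴ / 6.647 = 9.97 × 10⁻³⁵ m.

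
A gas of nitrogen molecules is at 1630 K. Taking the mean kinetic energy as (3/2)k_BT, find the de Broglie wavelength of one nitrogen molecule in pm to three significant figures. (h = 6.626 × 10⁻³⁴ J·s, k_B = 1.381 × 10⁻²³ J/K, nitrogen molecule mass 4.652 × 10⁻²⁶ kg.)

λ = 11.8 pm

KE = (3/2)k_BT = 1.5 × 1.381 × 10⁻²³ × 1630 = 3.377 × 10⁻²⁰ J.
p = √(2mKE) = √(2 × 4.652 × 10⁻²⁶ × 3.377 × 10⁻²⁰) = 5.605 × 10⁻²³ kg·m/s.
λ = h/p = 1.18 × 10⁻¹¹ m = 11.8 pm.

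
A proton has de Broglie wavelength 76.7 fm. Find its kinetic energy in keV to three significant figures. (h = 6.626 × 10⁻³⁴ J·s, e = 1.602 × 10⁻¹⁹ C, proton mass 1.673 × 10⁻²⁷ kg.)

p = h/λ = 6.626 × 10⁻³⁴ / 7.670 × 10⁻¹⁴ = 8.639 × 10⁻²¹ kg·m/s.
KE = p²/(2m) = (8.639 × 10⁻²¹)² / (2 × 1.673 × 10⁻²⁷) = 2.230 × 10⁻¹⁴ J = 139 keV.

KE = 139 keV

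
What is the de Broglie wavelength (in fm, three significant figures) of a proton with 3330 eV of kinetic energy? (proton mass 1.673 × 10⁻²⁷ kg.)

KE = 3330 eV = 5.335 × 10⁻¹⁶ J.
p = √(2mKE) = √(2 × 1.673 × 10⁻²⁷ × 5.335 × 10⁻¹⁶) = 1.336 × 10⁻²¹ kg·m/s.
λ = h/p = 6.626 × 10⁻³⁴ / 1.336 × 10⁻²¹ = 4.96 × 10⁻¹³ m = 496 fm.

λ = 496 fm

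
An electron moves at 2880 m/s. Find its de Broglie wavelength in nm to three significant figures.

λ = 253 nm

p = mv = 9.109 × 10⁻³¹ × 2880 = 2.623 × 10⁻²⁷ kg·m/s.
λ = h/p = 6.626 × 10⁻³⁴ / 2.623 × 10⁻²⁷ = 2.53 × 10⁻⁷ m = 253 nm.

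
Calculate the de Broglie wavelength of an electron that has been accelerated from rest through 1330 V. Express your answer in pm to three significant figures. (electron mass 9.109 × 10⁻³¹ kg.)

λ = 33.6 pm

KE = eV = 1.602 × 10⁻¹⁹ × 1330 = 2.131 × 10⁻¹⁶ J.
p = √(2mKE) = √(2 × 9.109 × 10⁻³¹ × 2.131 × 10⁻¹⁶) = 1.970 × 10⁻²³ kg·m/s.
λ = h/p = 6.626 × 10⁻³⁴ / 1.970 × 10⁻²³ = 3.36 × 10⁻¹¹ m = 33.6 pm.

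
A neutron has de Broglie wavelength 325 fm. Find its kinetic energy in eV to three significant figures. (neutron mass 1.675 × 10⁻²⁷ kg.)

p = h/λ = 6.626 × 10⁻³⁴ / 3.250 × 10⁻¹³ = 2.039 × 10⁻²¹ kg·m/s.
KE = p²/(2m) = (2.039 × 10⁻²¹)² / (2 × 1.675 × 10⁻²⁷) = 1.241 × 10⁻¹⁵ J = 7750 eV.

KE = 7750 eV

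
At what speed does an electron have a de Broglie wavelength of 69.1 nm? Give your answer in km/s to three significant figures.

v = 10.5 km/s

p = h/λ = 6.626 × 10⁻³⁴ / 6.910 × 10⁻⁸ = 9.589 × 10⁻²⁷ kg·m/s.
v = p/m = 9.589 × 10⁻²⁷ / 9.109 × 10⁻³¹ = 1.05 × 10⁴ m/s = 10.5 km/s.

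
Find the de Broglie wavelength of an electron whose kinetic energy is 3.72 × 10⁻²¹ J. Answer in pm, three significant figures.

λ = 8050 pm

p = √(2mKE) = √(2 × 9.109 × 10⁻³¹ × 3.720 × 10⁻²¹) = 8.232 × 10⁻²⁶ kg·m/s.
λ = h/p = 6.626 × 10⁻³⁴ / 8.232 × 10⁻²⁶ = 8.05 × 10⁻⁹ m = 8050 pm.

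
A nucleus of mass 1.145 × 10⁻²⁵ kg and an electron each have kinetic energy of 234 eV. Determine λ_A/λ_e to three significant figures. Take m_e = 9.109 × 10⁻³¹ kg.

At fixed KE, p = √(2mKE) so λ = h/p ∝ 1/√m.
λ_A/λ_e = √(m_e/m_A) = √(9.109 × 10⁻³¹/1.145 × 10⁻²⁵) = √(7.955 × 10⁻⁶) = 2.82 × 10⁻³.

λ_A/λ_e = 2.82 × 10⁻³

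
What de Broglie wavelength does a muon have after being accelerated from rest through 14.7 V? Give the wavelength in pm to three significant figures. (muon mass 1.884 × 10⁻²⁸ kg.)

λ = 22.2 pm

KE = eV = 1.602 × 10⁻¹⁹ × 14.70 = 2.355 × 10⁻¹⁸ J.
p = √(2mKE) = √(2 × 1.884 × 10⁻²⁸ × 2.355 × 10⁻¹⁸) = 2.979 × 10⁻²³ kg·m/s.
λ = h/p = 6.626 × 10⁻³⁴ / 2.979 × 10⁻²³ = 2.22 × 10⁻¹¹ m = 22.2 pm.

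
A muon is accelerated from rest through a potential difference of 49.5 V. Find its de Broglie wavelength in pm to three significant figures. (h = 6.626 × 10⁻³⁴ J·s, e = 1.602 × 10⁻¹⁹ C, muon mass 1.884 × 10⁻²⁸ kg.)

KE = eV = 1.602 × 10⁻¹⁹ × 49.50 = 7.930 × 10⁻¹⁸ J.
p = √(2mKE) = √(2 × 1.884 × 10⁻²⁸ × 7.930 × 10⁻¹⁸) = 5.466 × 10⁻²³ kg·m/s.
λ = h/p = 6.626 × 10⁻³⁴ / 5.466 × 10⁻²³ = 1.21 × 10⁻¹¹ m = 12.1 pm.

λ = 12.1 pm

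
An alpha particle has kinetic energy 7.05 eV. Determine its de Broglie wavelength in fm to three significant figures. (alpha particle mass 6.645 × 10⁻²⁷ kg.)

KE = 7.05 eV = 1.129 × 10⁻¹⁸ J.
p = √(2mKE) = √(2 × 6.645 × 10⁻²⁷ × 1.129 × 10⁻¹⁸) = 1.225 × 10⁻²² kg·m/s.
λ = h/p = 6.626 × 10⁻³⁴ / 1.225 × 10⁻²² = 5.41 × 10⁻¹² m = 5410 fm.

λ = 5410 fm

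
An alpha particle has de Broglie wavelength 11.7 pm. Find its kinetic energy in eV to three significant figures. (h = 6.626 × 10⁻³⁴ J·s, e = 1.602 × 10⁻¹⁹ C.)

KE = 1.51 eV

p = h/λ = 6.626 × 10⁻³⁴ / 1.170 × 10⁻¹¹ = 5.663 × 10⁻²³ kg·m/s.
KE = p²/(2m) = (5.663 × 10⁻²³)² / (2 × 6.645 × 10⁻²⁷) = 2.413 × 10⁻¹⁹ J = 1.51 eV.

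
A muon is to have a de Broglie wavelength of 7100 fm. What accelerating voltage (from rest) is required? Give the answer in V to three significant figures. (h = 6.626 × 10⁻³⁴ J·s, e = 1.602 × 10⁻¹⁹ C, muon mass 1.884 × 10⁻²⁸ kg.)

p = h/λ = 6.626 × 10⁻³⁴ / 7.100 × 10⁻¹² = 9.332 × 10⁻²³ kg·m/s.
KE = p²/(2m) = 2.311 × 10⁻¹⁷ J.
V = KE/e = 2.311 × 10⁻¹⁷ / (1.602 × 10⁻¹⁹) = 144 V.

V = 144 V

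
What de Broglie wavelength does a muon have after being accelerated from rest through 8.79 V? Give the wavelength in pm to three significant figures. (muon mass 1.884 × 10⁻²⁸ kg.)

KE = eV = 1.602 × 10⁻¹⁹ × 8.790 = 1.408 × 10⁻¹⁸ J.
p = √(2mKE) = √(2 × 1.884 × 10⁻²⁸ × 1.408 × 10⁻¹⁸) = 2.303 × 10⁻²³ kg·m/s.
λ = h/p = 6.626 × 10⁻³⁴ / 2.303 × 10⁻²³ = 2.88 × 10⁻¹¹ m = 28.8 pm.

λ = 28.8 pm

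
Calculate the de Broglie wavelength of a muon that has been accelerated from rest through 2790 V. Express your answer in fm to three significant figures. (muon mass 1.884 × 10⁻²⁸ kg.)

λ = 1610 fm

KE = eV = 1.602 × 10⁻¹⁹ × 2790 = 4.470 × 10⁻¹⁶ J.
p = √(2mKE) = √(2 × 1.884 × 10⁻²⁸ × 4.470 × 10⁻¹⁶) = 4.104 × 10⁻²² kg·m/s.
λ = h/p = 6.626 × 10⁻³⁴ / 4.104 × 10⁻²² = 1.61 × 10⁻¹² m = 1610 fm.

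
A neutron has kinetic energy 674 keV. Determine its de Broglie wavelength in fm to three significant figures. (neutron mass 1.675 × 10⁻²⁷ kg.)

λ = 34.8 fm

KE = 674 keV = 1.080 × 10⁻¹³ J.
p = √(2mKE) = √(2 × 1.675 × 10⁻²⁷ × 1.080 × 10⁻¹³) = 1.902 × 10⁻²⁰ kg·m/s.
λ = h/p = 6.626 × 10⁻³⁴ / 1.902 × 10⁻²⁰ = 3.48 × 10⁻¹⁴ m = 34.8 fm.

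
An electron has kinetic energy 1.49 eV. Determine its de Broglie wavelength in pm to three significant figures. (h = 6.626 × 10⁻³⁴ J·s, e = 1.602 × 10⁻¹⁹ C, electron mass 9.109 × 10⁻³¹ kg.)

KE = 1.49 eV = 2.387 × 10⁻¹⁹ J.
p = √(2mKE) = √(2 × 9.109 × 10⁻³¹ × 2.387 × 10⁻¹⁹) = 6.594 × 10⁻²⁵ kg·m/s.
λ = h/p = 6.626 × 10⁻³⁴ / 6.594 × 10⁻²⁵ = 1.00 × 10⁻⁹ m = 1000 pm.

λ = 1000 pm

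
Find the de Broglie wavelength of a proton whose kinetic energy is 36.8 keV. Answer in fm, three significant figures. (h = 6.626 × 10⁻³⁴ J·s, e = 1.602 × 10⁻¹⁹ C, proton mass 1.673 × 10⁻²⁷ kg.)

KE = 36.8 keV = 5.895 × 10⁻¹⁵ J.
p = √(2mKE) = √(2 × 1.673 × 10⁻²⁷ × 5.895 × 10⁻¹⁵) = 4.441 × 10⁻²¹ kg·m/s.
λ = h/p = 6.626 × 10⁻³⁴ / 4.441 × 10⁻²¹ = 1.49 × 10⁻¹³ m = 149 fm.

λ = 149 fm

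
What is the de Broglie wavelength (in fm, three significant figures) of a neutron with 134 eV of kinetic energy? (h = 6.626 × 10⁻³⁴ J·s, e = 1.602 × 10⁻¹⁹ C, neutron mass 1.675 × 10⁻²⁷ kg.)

λ = 2470 fm

KE = 134 eV = 2.147 × 10⁻¹⁷ J.
p = √(2mKE) = √(2 × 1.675 × 10⁻²⁷ × 2.147 × 10⁻¹⁷) = 2.682 × 10⁻²² kg·m/s.
λ = h/p = 6.626 × 10⁻³⁴ / 2.682 × 10⁻²² = 2.47 × 10⁻¹² m = 2470 fm.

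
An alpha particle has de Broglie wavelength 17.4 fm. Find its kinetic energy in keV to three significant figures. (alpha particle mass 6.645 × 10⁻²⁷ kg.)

KE = 681 keV

p = h/λ = 6.626 × 10⁻³⁴ / 1.740 × 10⁻¹⁴ = 3.808 × 10⁻²⁰ kg·m/s.
KE = p²/(2m) = (3.808 × 10⁻²⁰)² / (2 × 6.645 × 10⁻²⁷) = 1.091 × 10⁻¹³ J = 681 keV.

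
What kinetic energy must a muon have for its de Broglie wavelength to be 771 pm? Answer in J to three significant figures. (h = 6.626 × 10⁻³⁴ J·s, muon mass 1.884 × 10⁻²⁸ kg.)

KE = 1.96 × 10⁻²¹ J

p = h/λ = 6.626 × 10⁻³⁴ / 7.710 × 10⁻¹⁰ = 8.594 × 10⁻²⁵ kg·m/s.
KE = p²/(2m) = (8.594 × 10⁻²⁵)² / (2 × 1.884 × 10⁻²⁸) = 1.960 × 10⁻²¹ J = 1.96 × 10⁻²¹ J.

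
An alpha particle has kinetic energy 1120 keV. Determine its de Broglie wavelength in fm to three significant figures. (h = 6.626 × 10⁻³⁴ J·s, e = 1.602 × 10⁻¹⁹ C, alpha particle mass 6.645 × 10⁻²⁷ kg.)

λ = 13.6 fm

KE = 1120 keV = 1.794 × 10⁻¹³ J.
p = √(2mKE) = √(2 × 6.645 × 10⁻²⁷ × 1.794 × 10⁻¹³) = 4.883 × 10⁻²⁰ kg·m/s.
λ = h/p = 6.626 × 10⁻³⁴ / 4.883 × 10⁻²⁰ = 1.36 × 10⁻¹⁴ m = 13.6 fm.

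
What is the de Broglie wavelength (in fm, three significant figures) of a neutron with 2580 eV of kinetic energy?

KE = 2580 eV = 4.133 × 10⁻¹⁶ J.
p = √(2mKE) = √(2 × 1.675 × 10⁻²⁷ × 4.133 × 10⁻¹⁶) = 1.177 × 10⁻²¹ kg·m/s.
λ = h/p = 6.626 × 10⁻³⁴ / 1.177 × 10⁻²¹ = 5.63 × 10⁻¹³ m = 563 fm.

λ = 563 fm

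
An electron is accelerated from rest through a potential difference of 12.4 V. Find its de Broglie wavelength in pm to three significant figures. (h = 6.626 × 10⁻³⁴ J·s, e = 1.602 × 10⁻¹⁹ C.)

KE = eV = 1.602 × 10⁻¹⁹ × 12.40 = 1.986 × 10⁻¹⁸ J.
p = √(2mKE) = √(2 × 9.109 × 10⁻³¹ × 1.986 × 10⁻¹⁸) = 1.902 × 10⁻²⁴ kg·m/s.
λ = h/p = 6.626 × 10⁻³⁴ / 1.902 × 10⁻²⁴ = 3.48 × 10⁻¹⁰ m = 348 pm.

λ = 348 pm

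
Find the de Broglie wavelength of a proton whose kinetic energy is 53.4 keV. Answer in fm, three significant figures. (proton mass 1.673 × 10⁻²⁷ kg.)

λ = 124 fm

KE = 53.4 keV = 8.555 × 10⁻¹⁵ J.
p = √(2mKE) = √(2 × 1.673 × 10⁻²⁷ × 8.555 × 10⁻¹⁵) = 5.350 × 10⁻²¹ kg·m/s.
λ = h/p = 6.626 × 10⁻³⁴ / 5.350 × 10⁻²¹ = 1.24 × 10⁻¹³ m = 124 fm.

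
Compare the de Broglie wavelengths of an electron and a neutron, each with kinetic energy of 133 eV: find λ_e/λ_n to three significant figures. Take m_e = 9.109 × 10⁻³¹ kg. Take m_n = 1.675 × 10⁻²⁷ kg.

At fixed KE, p = √(2mKE) so λ = h/p ∝ 1/√m.
λ_e/λ_n = √(m_n/m_e) = √(1.675 × 10⁻²⁷/9.109 × 10⁻³¹) = √(1839) = 42.9.

λ_e/λ_n = 42.9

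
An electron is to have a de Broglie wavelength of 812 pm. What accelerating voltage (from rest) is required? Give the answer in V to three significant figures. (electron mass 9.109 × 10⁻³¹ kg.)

V = 2.28 V

p = h/λ = 6.626 × 10⁻³⁴ / 8.120 × 10⁻¹⁰ = 8.160 × 10⁻²⁵ kg·m/s.
KE = p²/(2m) = 3.655 × 10⁻¹⁹ J.
V = KE/e = 3.655 × 10⁻¹⁹ / (1.602 × 10⁻¹⁹) = 2.28 V.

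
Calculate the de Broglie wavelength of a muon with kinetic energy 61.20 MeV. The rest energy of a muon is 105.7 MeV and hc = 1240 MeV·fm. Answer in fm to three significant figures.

Total energy E = KE + m₀c² = 61.20 + 105.7 = 166.90 MeV.
(pc)² = E² − (m₀c²)² = (166.90)² − (105.7)² = 1.668 × 10⁴ MeV², so pc = 129.2 MeV.
λ = hc/(pc) = 1240 MeV·fm / 129.2 MeV = 9.60 fm.

λ = 9.60 fm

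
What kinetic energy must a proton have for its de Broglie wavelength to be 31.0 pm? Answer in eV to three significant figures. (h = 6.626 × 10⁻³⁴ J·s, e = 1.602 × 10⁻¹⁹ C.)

p = h/λ = 6.626 × 10⁻³⁴ / 3.100 × 10⁻¹¹ = 2.137 × 10⁻²³ kg·m/s.
KE = p²/(2m) = (2.137 × 10⁻²³)² / (2 × 1.673 × 10⁻²⁷) = 1.365 × 10⁻¹⁹ J = 0.852 eV.

KE = 0.852 eV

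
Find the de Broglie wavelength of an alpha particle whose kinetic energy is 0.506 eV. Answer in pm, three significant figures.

λ = 20.2 pm

KE = 0.506 eV = 8.106 × 10⁻²⁰ J.
p = √(2mKE) = √(2 × 6.645 × 10⁻²⁷ × 8.106 × 10⁻²⁰) = 3.282 × 10⁻²³ kg·m/s.
λ = h/p = 6.626 × 10⁻³⁴ / 3.282 × 10⁻²³ = 2.02 × 10⁻¹¹ m = 20.2 pm.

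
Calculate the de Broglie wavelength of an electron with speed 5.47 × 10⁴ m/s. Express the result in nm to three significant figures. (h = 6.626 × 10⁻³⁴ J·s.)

p = mv = 9.109 × 10⁻³¹ × 5.47 × 10⁴ = 4.983 × 10⁻²⁶ kg·m/s.
λ = h/p = 6.626 × 10⁻³⁴ / 4.983 × 10⁻²⁶ = 1.33 × 10⁻⁸ m = 13.3 nm.

λ = 13.3 nm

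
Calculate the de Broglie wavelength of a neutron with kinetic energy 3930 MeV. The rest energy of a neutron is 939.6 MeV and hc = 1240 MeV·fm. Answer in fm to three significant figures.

λ = 0.260 fm

Total energy E = KE + m₀c² = 3930 + 939.6 = 4869.6 MeV.
(pc)² = E² − (m₀c²)² = (4869.6)² − (939.6)² = 2.283 × 10⁷ MeV², so pc = 4778 MeV.
λ = hc/(pc) = 1240 MeV·fm / 4778 MeV = 0.260 fm.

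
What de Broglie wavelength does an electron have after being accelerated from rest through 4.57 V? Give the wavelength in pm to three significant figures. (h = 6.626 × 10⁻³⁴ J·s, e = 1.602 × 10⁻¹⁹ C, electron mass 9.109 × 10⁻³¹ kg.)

λ = 574 pm

KE = eV = 1.602 × 10⁻¹⁹ × 4.570 = 7.321 × 10⁻¹⁹ J.
p = √(2mKE) = √(2 × 9.109 × 10⁻³¹ × 7.321 × 10⁻¹⁹) = 1.155 × 10⁻²⁴ kg·m/s.
λ = h/p = 6.626 × 10⁻³⁴ / 1.155 × 10⁻²⁴ = 5.74 × 10⁻¹⁰ m = 574 pm.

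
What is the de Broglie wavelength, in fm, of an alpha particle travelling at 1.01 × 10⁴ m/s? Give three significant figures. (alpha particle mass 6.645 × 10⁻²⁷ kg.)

p = mv = 6.645 × 10⁻²⁷ × 1.01 × 10⁴ = 6.711 × 10⁻²³ kg·m/s.
λ = h/p = 6.626 × 10⁻³⁴ / 6.711 × 10⁻²³ = 9.87 × 10⁻¹² m = 9870 fm.

λ = 9870 fm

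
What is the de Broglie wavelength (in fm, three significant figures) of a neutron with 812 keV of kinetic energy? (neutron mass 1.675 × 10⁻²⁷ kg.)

KE = 812 keV = 1.301 × 10⁻¹³ J.
p = √(2mKE) = √(2 × 1.675 × 10⁻²⁷ × 1.301 × 10⁻¹³) = 2.088 × 10⁻²⁰ kg·m/s.
λ = h/p = 6.626 × 10⁻³⁴ / 2.088 × 10⁻²⁰ = 3.17 × 10⁻¹⁴ m = 31.7 fm.

λ = 31.7 fm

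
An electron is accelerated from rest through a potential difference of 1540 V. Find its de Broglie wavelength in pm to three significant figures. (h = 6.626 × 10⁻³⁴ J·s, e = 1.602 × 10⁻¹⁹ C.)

λ = 31.3 pm

KE = eV = 1.602 × 10⁻¹⁹ × 1540 = 2.467 × 10⁻¹⁶ J.
p = √(2mKE) = √(2 × 9.109 × 10⁻³¹ × 2.467 × 10⁻¹⁶) = 2.120 × 10⁻²³ kg·m/s.
λ = h/p = 6.626 × 10⁻³⁴ / 2.120 × 10⁻²³ = 3.13 × 10⁻¹¹ m = 31.3 pm.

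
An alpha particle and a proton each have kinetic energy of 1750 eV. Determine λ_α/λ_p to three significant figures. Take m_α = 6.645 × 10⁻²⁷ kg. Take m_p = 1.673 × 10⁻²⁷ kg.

λ_α/λ_p = 0.502

At fixed KE, p = √(2mKE) so λ = h/p ∝ 1/√m.
λ_α/λ_p = √(m_p/m_α) = √(1.673 × 10⁻²⁷/6.645 × 10⁻²⁷) = √(0.2518) = 0.502.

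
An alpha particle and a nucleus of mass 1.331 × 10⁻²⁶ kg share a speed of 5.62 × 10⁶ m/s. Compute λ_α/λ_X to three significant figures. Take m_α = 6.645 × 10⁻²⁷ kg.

λ_α/λ_X = 2.00

At fixed v, p = mv so λ = h/(mv) ∝ 1/m.
λ_α/λ_X = m_X/m_α = 1.331 × 10⁻²⁶/6.645 × 10⁻²⁷ = 2.00.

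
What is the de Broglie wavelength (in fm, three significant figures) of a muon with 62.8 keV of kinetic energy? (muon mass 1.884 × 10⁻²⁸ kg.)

KE = 62.8 keV = 1.006 × 10⁻¹⁴ J.
p = √(2mKE) = √(2 × 1.884 × 10⁻²⁸ × 1.006 × 10⁻¹⁴) = 1.947 × 10⁻²¹ kg·m/s.
λ = h/p = 6.626 × 10⁻³⁴ / 1.947 × 10⁻²¹ = 3.40 × 10⁻¹³ m = 340 fm.

λ = 340 fm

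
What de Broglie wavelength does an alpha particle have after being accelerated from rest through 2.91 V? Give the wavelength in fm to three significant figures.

KE = 2eV = 2 × 1.602 × 10⁻¹⁹ × 2.910 = 9.324 × 10⁻¹⁹ J.
p = √(2mKE) = √(2 × 6.645 × 10⁻²⁷ × 9.324 × 10⁻¹⁹) = 1.113 × 10⁻²² kg·m/s.
λ = h/p = 6.626 × 10⁻³⁴ / 1.113 × 10⁻²² = 5.95 × 10⁻¹² m = 5950 fm.

λ = 5950 fm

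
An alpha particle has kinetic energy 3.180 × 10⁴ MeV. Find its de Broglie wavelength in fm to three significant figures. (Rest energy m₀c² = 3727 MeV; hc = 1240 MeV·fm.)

Total energy E = KE + m₀c² = 3.180 × 10⁴ + 3727 = 35527 MeV.
(pc)² = E² − (m₀c²)² = (35527)² − (3727)² = 1.248 × 10⁹ MeV², so pc = 3.533 × 10⁴ MeV.
λ = hc/(pc) = 1240 MeV·fm / 3.533 × 10⁴ MeV = 0.0351 fm.

λ = 0.0351 fm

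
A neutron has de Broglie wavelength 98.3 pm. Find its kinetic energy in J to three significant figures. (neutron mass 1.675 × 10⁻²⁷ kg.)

p = h/λ = 6.626 × 10⁻³⁴ / 9.830 × 10⁻¹¹ = 6.741 × 10⁻²⁴ kg·m/s.
KE = p²/(2m) = (6.741 × 10⁻²⁴)² / (2 × 1.675 × 10⁻²⁷) = 1.356 × 10⁻²⁰ J = 1.36 × 10⁻²⁰ J.

KE = 1.36 × 10⁻²⁰ J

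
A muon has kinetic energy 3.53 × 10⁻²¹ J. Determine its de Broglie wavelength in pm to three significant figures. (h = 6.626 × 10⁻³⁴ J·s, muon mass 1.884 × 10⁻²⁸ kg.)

λ = 575 pm

p = √(2mKE) = √(2 × 1.884 × 10⁻²⁸ × 3.530 × 10⁻²¹) = 1.153 × 10⁻²⁴ kg·m/s.
λ = h/p = 6.626 × 10⁻³⁴ / 1.153 × 10⁻²⁴ = 5.75 × 10⁻¹⁰ m = 575 pm.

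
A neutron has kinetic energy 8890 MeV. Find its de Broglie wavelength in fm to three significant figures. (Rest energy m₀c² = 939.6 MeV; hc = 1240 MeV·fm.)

λ = 0.127 fm

Total energy E = KE + m₀c² = 8890 + 939.6 = 9829.6 MeV.
(pc)² = E² − (m₀c²)² = (9829.6)² − (939.6)² = 9.574 × 10⁷ MeV², so pc = 9785 MeV.
λ = hc/(pc) = 1240 MeV·fm / 9785 MeV = 0.127 fm.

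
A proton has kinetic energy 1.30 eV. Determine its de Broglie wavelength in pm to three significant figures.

λ = 25.1 pm

KE = 1.30 eV = 2.083 × 10⁻¹⁹ J.
p = √(2mKE) = √(2 × 1.673 × 10⁻²⁷ × 2.083 × 10⁻¹⁹) = 2.640 × 10⁻²³ kg·m/s.
λ = h/p = 6.626 × 10⁻³⁴ / 2.640 × 10⁻²³ = 2.51 × 10⁻¹¹ m = 25.1 pm.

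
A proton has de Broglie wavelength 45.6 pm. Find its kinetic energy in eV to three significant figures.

p = h/λ = 6.626 × 10⁻³⁴ / 4.560 × 10⁻¹¹ = 1.453 × 10⁻²³ kg·m/s.
KE = p²/(2m) = (1.453 × 10⁻²³)² / (2 × 1.673 × 10⁻²⁷) = 6.310 × 10⁻²⁰ J = 0.394 eV.

KE = 0.394 eV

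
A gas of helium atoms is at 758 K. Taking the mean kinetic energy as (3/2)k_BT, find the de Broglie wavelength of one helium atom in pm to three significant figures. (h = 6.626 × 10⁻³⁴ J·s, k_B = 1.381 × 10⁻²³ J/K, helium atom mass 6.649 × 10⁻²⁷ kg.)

λ = 45.9 pm

KE = (3/2)k_BT = 1.5 × 1.381 × 10⁻²³ × 758 = 1.570 × 10⁻²⁰ J.
p = √(2mKE) = √(2 × 6.649 × 10⁻²⁷ × 1.570 × 10⁻²⁰) = 1.445 × 10⁻²³ kg·m/s.
λ = h/p = 4.59 × 10⁻¹¹ m = 45.9 pm.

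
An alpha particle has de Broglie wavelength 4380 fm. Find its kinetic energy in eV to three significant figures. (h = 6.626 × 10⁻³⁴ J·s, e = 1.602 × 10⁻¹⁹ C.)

p = h/λ = 6.626 × 10⁻³⁴ / 4.380 × 10⁻¹² = 1.513 × 10⁻²² kg·m/s.
KE = p²/(2m) = (1.513 × 10⁻²²)² / (2 × 6.645 × 10⁻²⁷) = 1.722 × 10⁻¹⁸ J = 10.7 eV.

KE = 10.7 eV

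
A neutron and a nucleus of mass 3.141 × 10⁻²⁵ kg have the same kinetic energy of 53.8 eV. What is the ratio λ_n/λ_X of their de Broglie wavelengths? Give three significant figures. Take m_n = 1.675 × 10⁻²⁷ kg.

λ_n/λ_X = 13.7

At fixed KE, p = √(2mKE) so λ = h/p ∝ 1/√m.
λ_n/λ_X = √(m_X/m_n) = √(3.141 × 10⁻²⁵/1.675 × 10⁻²⁷) = √(187.5) = 13.7.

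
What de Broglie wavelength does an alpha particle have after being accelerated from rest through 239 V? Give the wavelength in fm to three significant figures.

λ = 657 fm

KE = 2eV = 2 × 1.602 × 10⁻¹⁹ × 239.0 = 7.658 × 10⁻¹⁷ J.
p = √(2mKE) = √(2 × 6.645 × 10⁻²⁷ × 7.658 × 10⁻¹⁷) = 1.009 × 10⁻²¹ kg·m/s.
λ = h/p = 6.626 × 10⁻³⁴ / 1.009 × 10⁻²¹ = 6.57 × 10⁻¹³ m = 657 fm.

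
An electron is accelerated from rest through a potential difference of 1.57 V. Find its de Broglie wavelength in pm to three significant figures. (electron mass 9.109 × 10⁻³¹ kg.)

KE = eV = 1.602 × 10⁻¹⁹ × 1.570 = 2.515 × 10⁻¹⁹ J.
p = √(2mKE) = √(2 × 9.109 × 10⁻³¹ × 2.515 × 10⁻¹⁹) = 6.769 × 10⁻²⁵ kg·m/s.
λ = h/p = 6.626 × 10⁻³⁴ / 6.769 × 10⁻²⁵ = 9.79 × 10⁻¹⁰ m = 979 pm.

λ = 979 pm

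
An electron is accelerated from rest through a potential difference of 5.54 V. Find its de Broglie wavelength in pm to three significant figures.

λ = 521 pm

KE = eV = 1.602 × 10⁻¹⁹ × 5.540 = 8.875 × 10⁻¹⁹ J.
p = √(2mKE) = √(2 × 9.109 × 10⁻³¹ × 8.875 × 10⁻¹⁹) = 1.272 × 10⁻²⁴ kg·m/s.
λ = h/p = 6.626 × 10⁻³⁴ / 1.272 × 10⁻²⁴ = 5.21 × 10⁻¹⁰ m = 521 pm.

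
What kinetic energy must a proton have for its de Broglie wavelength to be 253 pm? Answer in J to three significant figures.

KE = 2.05 × 10⁻²¹ J

p = h/λ = 6.626 × 10⁻³⁴ / 2.530 × 10⁻¹⁰ = 2.619 × 10⁻²⁴ kg·m/s.
KE = p²/(2m) = (2.619 × 10⁻²⁴)² / (2 × 1.673 × 10⁻²⁷) = 2.050 × 10⁻²¹ J = 2.05 × 10⁻²¹ J.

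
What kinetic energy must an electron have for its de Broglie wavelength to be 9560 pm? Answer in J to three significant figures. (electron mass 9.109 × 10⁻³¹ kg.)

KE = 2.64 × 10⁻²¹ J

p = h/λ = 6.626 × 10⁻³⁴ / 9.560 × 10⁻⁹ = 6.931 × 10⁻²⁶ kg·m/s.
KE = p²/(2m) = (6.931 × 10⁻²⁶)² / (2 × 9.109 × 10⁻³¹) = 2.637 × 10⁻²¹ J = 2.64 × 10⁻²¹ J.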